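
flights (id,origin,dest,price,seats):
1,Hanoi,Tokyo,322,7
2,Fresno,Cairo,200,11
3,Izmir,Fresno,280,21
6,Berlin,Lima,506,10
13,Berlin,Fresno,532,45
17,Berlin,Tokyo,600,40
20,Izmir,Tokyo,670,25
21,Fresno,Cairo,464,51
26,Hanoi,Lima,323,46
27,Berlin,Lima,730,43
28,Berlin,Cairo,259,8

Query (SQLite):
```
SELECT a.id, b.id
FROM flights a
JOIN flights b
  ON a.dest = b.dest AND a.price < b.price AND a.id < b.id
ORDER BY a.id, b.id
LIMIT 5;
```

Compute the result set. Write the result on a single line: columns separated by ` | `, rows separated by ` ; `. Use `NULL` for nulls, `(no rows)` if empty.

1 | 17 ; 1 | 20 ; 2 | 21 ; 2 | 28 ; 3 | 13

Pairs (a,b) with same dest, a.price < b.price, a.id < b.id.
dest groups: Cairo:{2,21,28} Fresno:{3,13} Lima:{6,26,27} Tokyo:{1,17,20}
Ordered by (a.id, b.id); first 5.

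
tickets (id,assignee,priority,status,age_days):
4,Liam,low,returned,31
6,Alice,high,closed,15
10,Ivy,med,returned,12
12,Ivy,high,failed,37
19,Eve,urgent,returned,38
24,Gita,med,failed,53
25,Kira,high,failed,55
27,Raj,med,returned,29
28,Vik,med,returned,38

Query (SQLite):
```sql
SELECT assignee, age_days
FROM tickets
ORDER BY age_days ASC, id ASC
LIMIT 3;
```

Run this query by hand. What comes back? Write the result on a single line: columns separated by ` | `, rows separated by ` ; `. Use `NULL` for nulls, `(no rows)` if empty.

Ivy | 12 ; Alice | 15 ; Raj | 29

Sort by age_days asc, tiebreak id asc: (12, id=10), (15, id=6), (29, id=27), (31, id=4), (37, id=12), (38, id=19) …. Take first 3.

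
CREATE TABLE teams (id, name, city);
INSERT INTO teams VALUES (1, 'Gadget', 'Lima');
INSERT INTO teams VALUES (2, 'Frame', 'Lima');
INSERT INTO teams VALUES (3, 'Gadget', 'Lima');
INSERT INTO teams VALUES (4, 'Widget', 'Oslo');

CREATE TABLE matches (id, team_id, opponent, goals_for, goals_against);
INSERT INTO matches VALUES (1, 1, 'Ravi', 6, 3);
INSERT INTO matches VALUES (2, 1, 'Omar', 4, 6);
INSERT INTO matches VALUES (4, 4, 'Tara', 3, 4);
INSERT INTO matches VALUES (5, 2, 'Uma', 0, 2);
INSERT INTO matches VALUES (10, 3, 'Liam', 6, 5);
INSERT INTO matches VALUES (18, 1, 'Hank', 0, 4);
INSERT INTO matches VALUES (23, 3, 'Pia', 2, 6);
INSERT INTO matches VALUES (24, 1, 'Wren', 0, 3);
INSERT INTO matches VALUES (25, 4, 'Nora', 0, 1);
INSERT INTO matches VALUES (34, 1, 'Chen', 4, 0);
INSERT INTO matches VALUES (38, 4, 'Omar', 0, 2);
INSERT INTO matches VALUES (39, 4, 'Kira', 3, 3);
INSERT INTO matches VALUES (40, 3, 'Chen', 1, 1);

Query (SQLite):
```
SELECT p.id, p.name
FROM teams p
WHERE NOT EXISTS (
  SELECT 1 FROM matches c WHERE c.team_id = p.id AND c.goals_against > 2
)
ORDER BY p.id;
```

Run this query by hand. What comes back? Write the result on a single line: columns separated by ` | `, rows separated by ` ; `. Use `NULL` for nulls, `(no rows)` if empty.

2 | Frame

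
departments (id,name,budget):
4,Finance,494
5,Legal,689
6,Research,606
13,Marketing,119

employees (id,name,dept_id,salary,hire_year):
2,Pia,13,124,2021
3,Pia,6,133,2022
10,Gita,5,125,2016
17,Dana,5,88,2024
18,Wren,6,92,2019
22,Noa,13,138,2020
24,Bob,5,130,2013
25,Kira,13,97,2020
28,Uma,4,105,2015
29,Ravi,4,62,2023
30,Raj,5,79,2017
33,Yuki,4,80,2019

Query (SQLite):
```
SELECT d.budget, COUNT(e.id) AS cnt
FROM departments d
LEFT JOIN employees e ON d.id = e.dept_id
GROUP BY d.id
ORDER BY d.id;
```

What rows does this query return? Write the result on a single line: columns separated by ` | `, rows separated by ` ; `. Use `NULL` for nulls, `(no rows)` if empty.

494 | 3 ; 689 | 4 ; 606 | 2 ; 119 | 3

LEFT JOIN keeps every departments row; unmatched ones get NULL for employees columns.
Group by departments.id and compute COUNT(e.id). COUNT(col) of an all-NULL group is 0.
  4: ids {28, 29, 33} → COUNT(e.id)=3
  5: ids {10, 17, 24, 30} → COUNT(e.id)=4
  6: ids {3, 18} → COUNT(e.id)=2
  13: ids {2, 22, 25} → COUNT(e.id)=3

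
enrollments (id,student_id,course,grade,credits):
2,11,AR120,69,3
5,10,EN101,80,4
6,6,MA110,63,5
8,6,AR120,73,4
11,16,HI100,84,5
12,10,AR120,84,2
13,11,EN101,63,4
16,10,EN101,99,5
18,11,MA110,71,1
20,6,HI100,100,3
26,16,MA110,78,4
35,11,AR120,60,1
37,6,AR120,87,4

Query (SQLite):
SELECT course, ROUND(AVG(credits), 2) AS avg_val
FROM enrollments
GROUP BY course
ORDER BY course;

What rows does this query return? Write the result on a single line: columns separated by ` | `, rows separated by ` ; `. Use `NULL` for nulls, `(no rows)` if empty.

Partition enrollments by course; compute ROUND(AVG(credits), 2) within each group.
  AR120: ids {2, 8, 12, 35, 37} → ROUND(AVG(credits), 2)=2.8
  EN101: ids {5, 13, 16} → ROUND(AVG(credits), 2)=4.33
  HI100: ids {11, 20} → ROUND(AVG(credits), 2)=4
  MA110: ids {6, 18, 26} → ROUND(AVG(credits), 2)=3.33

AR120 | 2.8 ; EN101 | 4.33 ; HI100 | 4 ; MA110 | 3.33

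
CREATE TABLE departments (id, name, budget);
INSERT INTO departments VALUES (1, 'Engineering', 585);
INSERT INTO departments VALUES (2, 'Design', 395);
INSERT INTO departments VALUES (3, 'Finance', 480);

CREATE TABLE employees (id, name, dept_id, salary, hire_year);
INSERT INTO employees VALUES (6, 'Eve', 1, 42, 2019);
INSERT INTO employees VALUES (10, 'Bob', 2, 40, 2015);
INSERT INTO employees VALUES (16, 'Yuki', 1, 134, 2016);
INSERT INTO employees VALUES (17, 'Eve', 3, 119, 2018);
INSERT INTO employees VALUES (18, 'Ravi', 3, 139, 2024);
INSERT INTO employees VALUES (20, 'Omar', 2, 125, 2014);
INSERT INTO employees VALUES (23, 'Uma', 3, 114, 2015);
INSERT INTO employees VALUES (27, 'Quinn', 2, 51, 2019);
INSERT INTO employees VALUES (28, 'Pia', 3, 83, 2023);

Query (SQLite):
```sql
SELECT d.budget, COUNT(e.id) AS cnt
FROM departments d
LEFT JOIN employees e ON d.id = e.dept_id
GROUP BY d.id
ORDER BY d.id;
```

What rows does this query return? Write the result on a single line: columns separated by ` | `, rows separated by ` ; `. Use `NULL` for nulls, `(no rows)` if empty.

585 | 2 ; 395 | 3 ; 480 | 4

LEFT JOIN keeps every departments row; unmatched ones get NULL for employees columns.
Group by departments.id and compute COUNT(e.id). COUNT(col) of an all-NULL group is 0.
  1: ids {6, 16} → COUNT(e.id)=2
  2: ids {10, 20, 27} → COUNT(e.id)=3
  3: ids {17, 18, 23, 28} → COUNT(e.id)=4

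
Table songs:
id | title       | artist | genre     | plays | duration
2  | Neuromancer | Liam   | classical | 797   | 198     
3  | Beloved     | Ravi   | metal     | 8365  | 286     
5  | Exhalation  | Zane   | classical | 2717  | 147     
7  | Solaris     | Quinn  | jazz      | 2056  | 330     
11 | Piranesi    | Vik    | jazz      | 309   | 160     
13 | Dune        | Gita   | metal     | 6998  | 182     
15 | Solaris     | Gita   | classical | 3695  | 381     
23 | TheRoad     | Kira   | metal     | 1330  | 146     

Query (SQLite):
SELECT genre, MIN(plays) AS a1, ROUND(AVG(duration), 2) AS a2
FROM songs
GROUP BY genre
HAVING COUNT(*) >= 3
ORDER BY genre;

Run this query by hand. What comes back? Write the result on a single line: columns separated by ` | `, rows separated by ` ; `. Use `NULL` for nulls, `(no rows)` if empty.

classical | 797 | 242 ; metal | 1330 | 204.67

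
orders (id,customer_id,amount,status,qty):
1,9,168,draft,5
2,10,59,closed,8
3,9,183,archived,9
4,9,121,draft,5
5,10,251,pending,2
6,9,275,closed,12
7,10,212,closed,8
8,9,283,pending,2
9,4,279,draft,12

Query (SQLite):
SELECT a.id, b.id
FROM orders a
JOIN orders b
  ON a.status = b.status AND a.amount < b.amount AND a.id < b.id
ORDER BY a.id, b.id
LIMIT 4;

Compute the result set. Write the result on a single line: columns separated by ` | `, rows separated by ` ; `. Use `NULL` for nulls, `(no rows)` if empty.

1 | 9 ; 2 | 6 ; 2 | 7 ; 4 | 9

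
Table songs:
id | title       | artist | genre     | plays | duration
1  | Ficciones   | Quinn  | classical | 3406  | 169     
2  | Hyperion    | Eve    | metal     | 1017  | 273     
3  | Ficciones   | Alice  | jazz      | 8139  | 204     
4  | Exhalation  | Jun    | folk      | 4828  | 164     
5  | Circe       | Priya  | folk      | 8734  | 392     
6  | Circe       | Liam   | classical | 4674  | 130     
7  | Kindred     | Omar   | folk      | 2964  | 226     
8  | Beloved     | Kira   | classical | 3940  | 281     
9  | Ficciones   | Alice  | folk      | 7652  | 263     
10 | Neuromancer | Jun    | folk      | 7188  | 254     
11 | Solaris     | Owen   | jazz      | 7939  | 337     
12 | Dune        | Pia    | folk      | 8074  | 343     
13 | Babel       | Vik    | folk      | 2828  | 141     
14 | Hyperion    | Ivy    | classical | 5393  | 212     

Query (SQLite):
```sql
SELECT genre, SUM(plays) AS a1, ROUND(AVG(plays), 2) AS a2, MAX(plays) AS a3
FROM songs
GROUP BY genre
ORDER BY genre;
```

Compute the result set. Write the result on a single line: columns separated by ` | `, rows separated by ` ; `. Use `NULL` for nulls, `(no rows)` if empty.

classical | 17413 | 4353.25 | 5393 ; folk | 42268 | 6038.29 | 8734 ; jazz | 16078 | 8039 | 8139 ; metal | 1017 | 1017 | 1017

Group songs by genre.
Per group compute: SUM(plays), ROUND(AVG(plays), 2), MAX(plays).
  classical: ids {1, 6, 8, 14} → SUM(plays)=17413, ROUND(AVG(plays), 2)=4353.25, MAX(plays)=5393
  folk: ids {4, 5, 7, 9, 10, 12, 13} → SUM(plays)=42268, ROUND(AVG(plays), 2)=6038.29, MAX(plays)=8734
  jazz: ids {3, 11} → SUM(plays)=16078, ROUND(AVG(plays), 2)=8039, MAX(plays)=8139
  metal: ids {2} → SUM(plays)=1017, ROUND(AVG(plays), 2)=1017, MAX(plays)=1017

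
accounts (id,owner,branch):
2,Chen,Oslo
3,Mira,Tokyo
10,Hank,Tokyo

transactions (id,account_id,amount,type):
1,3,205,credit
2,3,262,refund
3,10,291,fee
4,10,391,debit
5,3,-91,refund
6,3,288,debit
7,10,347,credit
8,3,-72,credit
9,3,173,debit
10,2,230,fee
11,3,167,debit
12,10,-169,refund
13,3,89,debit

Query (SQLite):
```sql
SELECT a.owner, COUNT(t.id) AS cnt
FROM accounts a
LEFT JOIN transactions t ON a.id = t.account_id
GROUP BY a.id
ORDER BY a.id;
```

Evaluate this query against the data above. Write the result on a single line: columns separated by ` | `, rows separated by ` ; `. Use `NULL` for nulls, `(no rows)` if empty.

Chen | 1 ; Mira | 8 ; Hank | 4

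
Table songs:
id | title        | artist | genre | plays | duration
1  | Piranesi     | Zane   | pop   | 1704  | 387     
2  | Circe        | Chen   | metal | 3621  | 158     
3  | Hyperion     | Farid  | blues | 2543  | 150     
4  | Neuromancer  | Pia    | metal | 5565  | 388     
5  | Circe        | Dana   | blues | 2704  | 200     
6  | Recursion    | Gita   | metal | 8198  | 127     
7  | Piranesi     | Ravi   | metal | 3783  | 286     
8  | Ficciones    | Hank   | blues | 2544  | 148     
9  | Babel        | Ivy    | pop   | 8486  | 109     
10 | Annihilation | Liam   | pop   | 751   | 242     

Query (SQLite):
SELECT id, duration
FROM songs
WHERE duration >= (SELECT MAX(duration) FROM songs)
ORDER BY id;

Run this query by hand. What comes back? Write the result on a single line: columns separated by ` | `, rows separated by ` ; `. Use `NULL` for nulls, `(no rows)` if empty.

Scalar subquery: MAX(duration) over all songs rows = 388.
Keep rows where duration >= that value.

4 | 388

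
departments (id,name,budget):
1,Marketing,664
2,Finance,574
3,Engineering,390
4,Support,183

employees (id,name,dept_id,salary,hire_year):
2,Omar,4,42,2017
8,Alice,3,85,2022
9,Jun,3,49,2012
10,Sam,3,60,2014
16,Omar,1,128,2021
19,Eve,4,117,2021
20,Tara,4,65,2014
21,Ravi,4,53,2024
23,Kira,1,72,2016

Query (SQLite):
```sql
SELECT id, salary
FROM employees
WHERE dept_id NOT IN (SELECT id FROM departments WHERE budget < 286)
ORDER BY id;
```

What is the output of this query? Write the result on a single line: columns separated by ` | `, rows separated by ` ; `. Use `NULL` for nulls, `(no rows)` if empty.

Inner query: departments.id where budget < 286.
Outer: keep employees rows whose dept_id is not in that set.
Inner query → {4}

8 | 85 ; 9 | 49 ; 10 | 60 ; 16 | 128 ; 23 | 72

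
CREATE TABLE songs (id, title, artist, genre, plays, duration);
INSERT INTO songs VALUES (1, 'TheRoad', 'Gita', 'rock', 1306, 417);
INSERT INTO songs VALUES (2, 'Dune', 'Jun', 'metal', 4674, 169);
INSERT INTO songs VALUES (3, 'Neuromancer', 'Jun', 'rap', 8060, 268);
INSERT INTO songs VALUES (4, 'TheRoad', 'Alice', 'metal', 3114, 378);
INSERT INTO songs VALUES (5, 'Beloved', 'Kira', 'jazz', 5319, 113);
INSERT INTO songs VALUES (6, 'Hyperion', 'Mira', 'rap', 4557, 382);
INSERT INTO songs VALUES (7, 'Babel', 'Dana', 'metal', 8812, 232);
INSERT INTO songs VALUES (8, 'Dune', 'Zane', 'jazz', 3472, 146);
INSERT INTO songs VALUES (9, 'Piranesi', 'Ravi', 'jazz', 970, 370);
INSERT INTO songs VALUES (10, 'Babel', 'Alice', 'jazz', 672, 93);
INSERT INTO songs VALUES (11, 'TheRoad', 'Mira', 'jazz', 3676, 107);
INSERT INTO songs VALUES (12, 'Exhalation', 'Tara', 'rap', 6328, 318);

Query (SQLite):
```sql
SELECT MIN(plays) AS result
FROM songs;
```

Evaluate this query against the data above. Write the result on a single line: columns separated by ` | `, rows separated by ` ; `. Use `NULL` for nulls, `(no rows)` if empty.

672

All plays values: [1306, 4674, 8060, 3114, 5319, 4557, 8812, 3472, 970, 672, 3676, 6328].
MIN of non-NULL values = 672.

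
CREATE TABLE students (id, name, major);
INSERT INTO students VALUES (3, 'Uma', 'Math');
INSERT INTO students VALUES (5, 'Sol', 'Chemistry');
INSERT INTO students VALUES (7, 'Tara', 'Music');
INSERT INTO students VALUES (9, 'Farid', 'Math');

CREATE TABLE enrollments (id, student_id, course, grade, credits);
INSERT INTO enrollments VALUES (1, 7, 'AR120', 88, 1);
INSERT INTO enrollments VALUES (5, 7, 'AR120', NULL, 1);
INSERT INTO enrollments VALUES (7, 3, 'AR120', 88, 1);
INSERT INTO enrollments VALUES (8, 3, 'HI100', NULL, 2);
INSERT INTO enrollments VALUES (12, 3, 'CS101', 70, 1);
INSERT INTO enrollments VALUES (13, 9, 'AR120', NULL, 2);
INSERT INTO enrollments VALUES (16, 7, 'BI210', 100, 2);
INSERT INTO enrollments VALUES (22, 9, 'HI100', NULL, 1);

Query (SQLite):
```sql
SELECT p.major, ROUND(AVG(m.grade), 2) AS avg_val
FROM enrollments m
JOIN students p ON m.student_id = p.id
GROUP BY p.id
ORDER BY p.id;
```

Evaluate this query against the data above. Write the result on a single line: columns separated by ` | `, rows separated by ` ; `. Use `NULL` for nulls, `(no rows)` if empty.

Math | 79 ; Music | 94 ; Math | NULL

Join each enrollments row to its students via student_id.
Group joined rows by students.id; compute ROUND(AVG(m.grade), 2) per group.
  3: ids {7, 8, 12} → ROUND(AVG(m.grade), 2)=79
  7: ids {1, 5, 16} → ROUND(AVG(m.grade), 2)=94
  9: ids {13, 22} → ROUND(AVG(m.grade), 2)=NULL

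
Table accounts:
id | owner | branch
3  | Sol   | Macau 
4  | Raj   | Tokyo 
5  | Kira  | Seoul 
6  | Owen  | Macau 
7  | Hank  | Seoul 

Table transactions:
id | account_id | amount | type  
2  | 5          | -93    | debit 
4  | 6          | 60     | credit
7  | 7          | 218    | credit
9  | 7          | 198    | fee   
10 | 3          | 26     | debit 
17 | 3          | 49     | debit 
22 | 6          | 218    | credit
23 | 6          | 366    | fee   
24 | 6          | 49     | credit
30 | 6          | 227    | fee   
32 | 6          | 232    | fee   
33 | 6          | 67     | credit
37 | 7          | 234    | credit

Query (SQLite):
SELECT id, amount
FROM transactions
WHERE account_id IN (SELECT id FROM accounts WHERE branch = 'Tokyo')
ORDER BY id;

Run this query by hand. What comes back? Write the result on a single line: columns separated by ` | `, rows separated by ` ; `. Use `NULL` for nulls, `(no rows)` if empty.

(no rows)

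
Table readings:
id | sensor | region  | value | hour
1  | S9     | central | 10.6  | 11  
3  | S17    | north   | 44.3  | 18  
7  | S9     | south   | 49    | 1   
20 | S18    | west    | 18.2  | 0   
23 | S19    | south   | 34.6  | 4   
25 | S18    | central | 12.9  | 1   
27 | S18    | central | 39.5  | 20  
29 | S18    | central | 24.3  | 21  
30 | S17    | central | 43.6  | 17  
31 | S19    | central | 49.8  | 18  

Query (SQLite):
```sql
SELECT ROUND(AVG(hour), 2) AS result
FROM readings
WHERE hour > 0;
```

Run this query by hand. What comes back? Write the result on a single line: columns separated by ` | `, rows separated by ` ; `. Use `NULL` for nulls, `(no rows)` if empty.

12.33

Rows where hour > 0 → hour values: [11, 18, 1, 4, 1, 20, 21, 17, 18].
AVG = 111 / 9 (rounded to 2 dp).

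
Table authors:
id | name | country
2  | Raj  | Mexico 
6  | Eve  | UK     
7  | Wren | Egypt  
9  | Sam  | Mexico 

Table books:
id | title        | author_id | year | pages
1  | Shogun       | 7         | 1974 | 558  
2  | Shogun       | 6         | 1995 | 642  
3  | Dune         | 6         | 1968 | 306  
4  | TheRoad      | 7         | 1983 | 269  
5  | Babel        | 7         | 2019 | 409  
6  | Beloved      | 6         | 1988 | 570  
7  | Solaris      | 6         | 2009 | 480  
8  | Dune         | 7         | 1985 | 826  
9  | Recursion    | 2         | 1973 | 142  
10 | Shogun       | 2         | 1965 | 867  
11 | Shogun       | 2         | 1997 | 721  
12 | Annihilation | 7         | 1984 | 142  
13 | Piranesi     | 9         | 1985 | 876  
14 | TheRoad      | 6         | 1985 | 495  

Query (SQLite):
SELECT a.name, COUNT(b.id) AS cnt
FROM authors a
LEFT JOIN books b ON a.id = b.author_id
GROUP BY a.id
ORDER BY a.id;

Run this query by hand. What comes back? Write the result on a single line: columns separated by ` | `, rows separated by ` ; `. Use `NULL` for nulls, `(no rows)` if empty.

LEFT JOIN keeps every authors row; unmatched ones get NULL for books columns.
Group by authors.id and compute COUNT(b.id). COUNT(col) of an all-NULL group is 0.
  2: ids {9, 10, 11} → COUNT(b.id)=3
  6: ids {2, 3, 6, 7, 14} → COUNT(b.id)=5
  7: ids {1, 4, 5, 8, 12} → COUNT(b.id)=5
  9: ids {13} → COUNT(b.id)=1

Raj | 3 ; Eve | 5 ; Wren | 5 ; Sam | 1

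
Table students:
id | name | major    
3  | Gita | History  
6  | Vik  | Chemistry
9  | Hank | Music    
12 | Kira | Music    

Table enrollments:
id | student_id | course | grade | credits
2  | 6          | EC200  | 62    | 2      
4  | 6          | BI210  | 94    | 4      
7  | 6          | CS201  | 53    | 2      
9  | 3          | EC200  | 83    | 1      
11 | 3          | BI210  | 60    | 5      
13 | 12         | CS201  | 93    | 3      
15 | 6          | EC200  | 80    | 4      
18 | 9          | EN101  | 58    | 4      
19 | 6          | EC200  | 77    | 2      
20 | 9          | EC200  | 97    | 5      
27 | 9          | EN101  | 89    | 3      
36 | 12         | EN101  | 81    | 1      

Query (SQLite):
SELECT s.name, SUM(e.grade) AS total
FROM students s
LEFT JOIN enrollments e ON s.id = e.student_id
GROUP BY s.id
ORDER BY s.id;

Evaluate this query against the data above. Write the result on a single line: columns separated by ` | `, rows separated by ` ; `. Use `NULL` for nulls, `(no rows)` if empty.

LEFT JOIN keeps every students row; unmatched ones get NULL for enrollments columns.
Group by students.id and compute SUM(e.grade). SUM over an all-NULL group is NULL.
  3: ids {9, 11} → SUM(e.grade)=143
  6: ids {2, 4, 7, 15, 19} → SUM(e.grade)=366
  9: ids {18, 20, 27} → SUM(e.grade)=244
  12: ids {13, 36} → SUM(e.grade)=174

Gita | 143 ; Vik | 366 ; Hank | 244 ; Kira | 174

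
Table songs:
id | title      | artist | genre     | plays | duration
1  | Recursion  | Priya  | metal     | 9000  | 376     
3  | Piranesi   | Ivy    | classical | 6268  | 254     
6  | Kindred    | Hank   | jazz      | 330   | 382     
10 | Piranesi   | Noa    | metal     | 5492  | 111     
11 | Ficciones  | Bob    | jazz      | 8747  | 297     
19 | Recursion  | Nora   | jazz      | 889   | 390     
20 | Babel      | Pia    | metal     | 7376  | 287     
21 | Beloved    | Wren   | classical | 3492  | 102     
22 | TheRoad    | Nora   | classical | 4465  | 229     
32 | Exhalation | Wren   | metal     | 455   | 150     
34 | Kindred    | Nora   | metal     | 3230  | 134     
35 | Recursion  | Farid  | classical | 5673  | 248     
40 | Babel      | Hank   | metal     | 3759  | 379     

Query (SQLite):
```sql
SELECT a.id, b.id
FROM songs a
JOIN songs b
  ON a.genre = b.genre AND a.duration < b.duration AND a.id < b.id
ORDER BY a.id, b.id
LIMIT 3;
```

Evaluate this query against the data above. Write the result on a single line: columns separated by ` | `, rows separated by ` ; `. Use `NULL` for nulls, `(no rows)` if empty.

1 | 40 ; 6 | 19 ; 10 | 20

Pairs (a,b) with same genre, a.duration < b.duration, a.id < b.id.
genre groups: classical:{3,21,22,35} jazz:{6,11,19} metal:{1,10,20,32,34,40}
Ordered by (a.id, b.id); first 3.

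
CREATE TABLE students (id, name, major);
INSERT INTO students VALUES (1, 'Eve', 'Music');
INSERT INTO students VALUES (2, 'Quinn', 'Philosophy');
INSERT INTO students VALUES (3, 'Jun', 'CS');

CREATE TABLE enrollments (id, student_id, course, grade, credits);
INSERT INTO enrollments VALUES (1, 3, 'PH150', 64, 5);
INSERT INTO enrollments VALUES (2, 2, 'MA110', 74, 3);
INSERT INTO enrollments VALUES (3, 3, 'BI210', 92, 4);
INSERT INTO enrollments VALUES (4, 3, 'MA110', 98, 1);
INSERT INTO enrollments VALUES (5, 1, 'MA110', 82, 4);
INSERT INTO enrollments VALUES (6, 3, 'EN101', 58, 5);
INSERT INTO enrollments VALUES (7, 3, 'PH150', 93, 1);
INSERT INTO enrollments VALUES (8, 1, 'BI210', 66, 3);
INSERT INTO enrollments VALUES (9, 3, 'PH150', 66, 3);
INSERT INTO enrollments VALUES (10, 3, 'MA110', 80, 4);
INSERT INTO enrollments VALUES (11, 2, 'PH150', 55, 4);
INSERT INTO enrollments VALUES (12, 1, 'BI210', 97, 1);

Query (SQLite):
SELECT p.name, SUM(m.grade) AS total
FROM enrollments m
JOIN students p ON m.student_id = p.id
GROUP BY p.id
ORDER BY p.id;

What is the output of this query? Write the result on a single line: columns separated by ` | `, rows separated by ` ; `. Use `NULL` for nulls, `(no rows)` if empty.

Eve | 245 ; Quinn | 129 ; Jun | 551

Join each enrollments row to its students via student_id.
Group joined rows by students.id; compute SUM(m.grade) per group.
  1: ids {5, 8, 12} → SUM(m.grade)=245
  2: ids {2, 11} → SUM(m.grade)=129
  3: ids {1, 3, 4, 6, 7, 9, 10} → SUM(m.grade)=551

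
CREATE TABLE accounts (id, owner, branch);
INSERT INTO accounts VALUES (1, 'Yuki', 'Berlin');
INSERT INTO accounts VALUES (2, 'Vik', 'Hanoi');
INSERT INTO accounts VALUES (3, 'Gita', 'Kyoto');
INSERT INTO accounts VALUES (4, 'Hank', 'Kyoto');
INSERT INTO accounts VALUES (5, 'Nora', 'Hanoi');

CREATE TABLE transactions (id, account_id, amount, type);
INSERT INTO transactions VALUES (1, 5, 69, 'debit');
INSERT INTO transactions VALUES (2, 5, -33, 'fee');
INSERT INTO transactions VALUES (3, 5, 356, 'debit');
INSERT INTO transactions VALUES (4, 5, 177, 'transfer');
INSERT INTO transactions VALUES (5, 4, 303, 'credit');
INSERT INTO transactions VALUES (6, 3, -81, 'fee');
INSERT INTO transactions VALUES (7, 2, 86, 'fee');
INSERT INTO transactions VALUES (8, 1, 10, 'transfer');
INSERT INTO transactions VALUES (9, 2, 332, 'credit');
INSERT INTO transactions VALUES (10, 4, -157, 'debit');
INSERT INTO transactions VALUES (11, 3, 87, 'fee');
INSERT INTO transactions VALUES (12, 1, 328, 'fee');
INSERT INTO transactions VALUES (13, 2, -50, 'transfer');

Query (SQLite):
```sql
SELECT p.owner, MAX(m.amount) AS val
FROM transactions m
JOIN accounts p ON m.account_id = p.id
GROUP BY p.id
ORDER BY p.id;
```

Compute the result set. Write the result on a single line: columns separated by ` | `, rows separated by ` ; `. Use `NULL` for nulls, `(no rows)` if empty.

Yuki | 328 ; Vik | 332 ; Gita | 87 ; Hank | 303 ; Nora | 356

Join each transactions row to its accounts via account_id.
Group joined rows by accounts.id; compute MAX(m.amount) per group.
  1: ids {8, 12} → MAX(m.amount)=328
  2: ids {7, 9, 13} → MAX(m.amount)=332
  3: ids {6, 11} → MAX(m.amount)=87
  4: ids {5, 10} → MAX(m.amount)=303
  5: ids {1, 2, 3, 4} → MAX(m.amount)=356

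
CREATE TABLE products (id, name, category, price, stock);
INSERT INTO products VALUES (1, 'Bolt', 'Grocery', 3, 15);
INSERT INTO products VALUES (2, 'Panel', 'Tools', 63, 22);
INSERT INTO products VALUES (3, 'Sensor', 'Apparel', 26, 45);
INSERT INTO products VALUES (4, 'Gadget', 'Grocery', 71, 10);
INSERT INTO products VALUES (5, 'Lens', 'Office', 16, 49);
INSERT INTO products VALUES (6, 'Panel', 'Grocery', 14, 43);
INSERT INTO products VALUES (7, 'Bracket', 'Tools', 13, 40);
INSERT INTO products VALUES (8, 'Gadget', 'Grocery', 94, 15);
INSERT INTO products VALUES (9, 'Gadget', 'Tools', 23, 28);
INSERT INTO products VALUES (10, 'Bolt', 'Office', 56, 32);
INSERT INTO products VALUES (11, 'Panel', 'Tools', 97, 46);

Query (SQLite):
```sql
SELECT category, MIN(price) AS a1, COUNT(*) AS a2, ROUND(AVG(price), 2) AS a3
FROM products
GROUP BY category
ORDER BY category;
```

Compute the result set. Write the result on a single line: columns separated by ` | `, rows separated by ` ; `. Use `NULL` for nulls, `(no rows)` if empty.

Apparel | 26 | 1 | 26 ; Grocery | 3 | 4 | 45.5 ; Office | 16 | 2 | 36 ; Tools | 13 | 4 | 49

Group products by category.
Per group compute: MIN(price), COUNT(*), ROUND(AVG(price), 2).
  Apparel: ids {3} → MIN(price)=26, COUNT(*)=1, ROUND(AVG(price), 2)=26
  Grocery: ids {1, 4, 6, 8} → MIN(price)=3, COUNT(*)=4, ROUND(AVG(price), 2)=45.5
  Office: ids {5, 10} → MIN(price)=16, COUNT(*)=2, ROUND(AVG(price), 2)=36
  Tools: ids {2, 7, 9, 11} → MIN(price)=13, COUNT(*)=4, ROUND(AVG(price), 2)=49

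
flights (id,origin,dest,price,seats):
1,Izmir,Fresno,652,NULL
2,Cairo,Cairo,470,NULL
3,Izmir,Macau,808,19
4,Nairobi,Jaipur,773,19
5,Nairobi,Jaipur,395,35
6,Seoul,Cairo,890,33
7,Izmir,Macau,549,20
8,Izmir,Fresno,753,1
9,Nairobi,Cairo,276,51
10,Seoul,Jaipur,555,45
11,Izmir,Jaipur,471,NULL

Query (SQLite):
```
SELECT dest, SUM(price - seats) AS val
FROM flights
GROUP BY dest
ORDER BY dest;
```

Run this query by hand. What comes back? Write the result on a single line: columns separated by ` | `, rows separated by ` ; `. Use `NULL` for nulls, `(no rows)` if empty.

Cairo | 1082 ; Fresno | 752 ; Jaipur | 1624 ; Macau | 1318

For each row compute price - seats.
Group by dest; take SUM of the expression per group.
  Cairo: ids {2, 6, 9} → SUM(price - seats)=1082
  Fresno: ids {1, 8} → SUM(price - seats)=752
  Jaipur: ids {4, 5, 10, 11} → SUM(price - seats)=1624
  Macau: ids {3, 7} → SUM(price - seats)=1318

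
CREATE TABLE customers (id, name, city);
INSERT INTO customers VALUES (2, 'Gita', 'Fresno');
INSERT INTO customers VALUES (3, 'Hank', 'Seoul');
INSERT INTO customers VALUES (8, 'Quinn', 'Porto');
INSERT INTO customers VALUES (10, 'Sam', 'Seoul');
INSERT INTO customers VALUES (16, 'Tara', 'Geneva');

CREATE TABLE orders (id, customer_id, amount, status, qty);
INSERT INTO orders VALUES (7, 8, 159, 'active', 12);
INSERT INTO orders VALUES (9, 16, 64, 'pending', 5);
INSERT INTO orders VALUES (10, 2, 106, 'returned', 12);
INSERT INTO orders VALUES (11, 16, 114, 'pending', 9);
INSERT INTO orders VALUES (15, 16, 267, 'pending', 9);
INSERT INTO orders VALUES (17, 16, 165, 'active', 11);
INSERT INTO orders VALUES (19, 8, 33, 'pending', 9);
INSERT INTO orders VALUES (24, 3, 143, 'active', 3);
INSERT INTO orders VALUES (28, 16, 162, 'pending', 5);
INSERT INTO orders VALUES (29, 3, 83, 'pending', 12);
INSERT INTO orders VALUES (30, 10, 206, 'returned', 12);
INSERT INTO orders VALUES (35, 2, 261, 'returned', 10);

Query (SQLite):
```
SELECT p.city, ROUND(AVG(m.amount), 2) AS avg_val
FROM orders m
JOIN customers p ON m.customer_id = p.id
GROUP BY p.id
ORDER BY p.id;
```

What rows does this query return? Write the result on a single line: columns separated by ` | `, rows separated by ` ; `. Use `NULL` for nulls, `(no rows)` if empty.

Join each orders row to its customers via customer_id.
Group joined rows by customers.id; compute ROUND(AVG(m.amount), 2) per group.
  2: ids {10, 35} → ROUND(AVG(m.amount), 2)=183.5
  3: ids {24, 29} → ROUND(AVG(m.amount), 2)=113
  8: ids {7, 19} → ROUND(AVG(m.amount), 2)=96
  10: ids {30} → ROUND(AVG(m.amount), 2)=206
  16: ids {9, 11, 15, 17, 28} → ROUND(AVG(m.amount), 2)=154.4

Fresno | 183.5 ; Seoul | 113 ; Porto | 96 ; Seoul | 206 ; Geneva | 154.4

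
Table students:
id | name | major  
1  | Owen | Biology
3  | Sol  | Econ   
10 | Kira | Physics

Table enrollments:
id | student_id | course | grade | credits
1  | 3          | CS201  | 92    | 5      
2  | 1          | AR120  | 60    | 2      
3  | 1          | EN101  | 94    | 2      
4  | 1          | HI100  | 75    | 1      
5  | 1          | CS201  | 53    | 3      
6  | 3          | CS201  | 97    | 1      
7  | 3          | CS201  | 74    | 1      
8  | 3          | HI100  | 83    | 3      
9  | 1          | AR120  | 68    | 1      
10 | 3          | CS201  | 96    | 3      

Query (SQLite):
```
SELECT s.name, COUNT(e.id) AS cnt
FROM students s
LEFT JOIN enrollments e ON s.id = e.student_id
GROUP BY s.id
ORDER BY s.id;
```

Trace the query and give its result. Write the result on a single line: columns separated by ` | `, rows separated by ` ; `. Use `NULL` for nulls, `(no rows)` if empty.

Owen | 5 ; Sol | 5 ; Kira | 0

LEFT JOIN keeps every students row; unmatched ones get NULL for enrollments columns.
Group by students.id and compute COUNT(e.id). COUNT(col) of an all-NULL group is 0.
  1: ids {2, 3, 4, 5, 9} → COUNT(e.id)=5
  3: ids {1, 6, 7, 8, 10} → COUNT(e.id)=5
  10: ids {—} → COUNT(e.id)=0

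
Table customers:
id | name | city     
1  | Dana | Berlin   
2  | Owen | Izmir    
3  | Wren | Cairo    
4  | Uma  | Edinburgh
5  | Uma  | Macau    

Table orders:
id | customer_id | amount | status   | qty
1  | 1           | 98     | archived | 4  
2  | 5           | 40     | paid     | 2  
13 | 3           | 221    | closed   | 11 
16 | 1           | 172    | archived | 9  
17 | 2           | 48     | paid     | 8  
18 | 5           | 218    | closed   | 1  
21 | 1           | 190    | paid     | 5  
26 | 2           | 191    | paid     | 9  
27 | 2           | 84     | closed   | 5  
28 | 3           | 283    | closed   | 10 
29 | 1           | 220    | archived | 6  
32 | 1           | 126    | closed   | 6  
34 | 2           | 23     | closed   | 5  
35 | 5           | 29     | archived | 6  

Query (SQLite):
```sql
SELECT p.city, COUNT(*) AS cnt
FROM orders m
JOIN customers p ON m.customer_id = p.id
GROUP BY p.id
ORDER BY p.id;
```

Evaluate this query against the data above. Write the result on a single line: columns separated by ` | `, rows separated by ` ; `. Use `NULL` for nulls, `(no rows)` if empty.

Join each orders row to its customers via customer_id.
Group joined rows by customers.id; compute COUNT(*) per group.
  1: ids {1, 16, 21, 29, 32} → COUNT(*)=5
  2: ids {17, 26, 27, 34} → COUNT(*)=4
  3: ids {13, 28} → COUNT(*)=2
  5: ids {2, 18, 35} → COUNT(*)=3

Berlin | 5 ; Izmir | 4 ; Cairo | 2 ; Macau | 3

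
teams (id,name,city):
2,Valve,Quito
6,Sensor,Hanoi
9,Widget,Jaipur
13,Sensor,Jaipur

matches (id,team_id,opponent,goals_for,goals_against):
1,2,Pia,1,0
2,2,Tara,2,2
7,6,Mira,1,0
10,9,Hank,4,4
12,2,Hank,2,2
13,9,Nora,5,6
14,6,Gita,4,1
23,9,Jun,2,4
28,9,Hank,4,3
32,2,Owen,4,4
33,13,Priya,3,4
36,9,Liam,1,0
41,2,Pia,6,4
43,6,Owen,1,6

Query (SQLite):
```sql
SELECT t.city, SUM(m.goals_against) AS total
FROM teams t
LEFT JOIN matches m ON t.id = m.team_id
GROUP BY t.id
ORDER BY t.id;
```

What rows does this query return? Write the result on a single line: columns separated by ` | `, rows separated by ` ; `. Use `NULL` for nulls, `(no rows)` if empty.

LEFT JOIN keeps every teams row; unmatched ones get NULL for matches columns.
Group by teams.id and compute SUM(m.goals_against). SUM over an all-NULL group is NULL.
  2: ids {1, 2, 12, 32, 41} → SUM(m.goals_against)=12
  6: ids {7, 14, 43} → SUM(m.goals_against)=7
  9: ids {10, 13, 23, 28, 36} → SUM(m.goals_against)=17
  13: ids {33} → SUM(m.goals_against)=4

Quito | 12 ; Hanoi | 7 ; Jaipur | 17 ; Jaipur | 4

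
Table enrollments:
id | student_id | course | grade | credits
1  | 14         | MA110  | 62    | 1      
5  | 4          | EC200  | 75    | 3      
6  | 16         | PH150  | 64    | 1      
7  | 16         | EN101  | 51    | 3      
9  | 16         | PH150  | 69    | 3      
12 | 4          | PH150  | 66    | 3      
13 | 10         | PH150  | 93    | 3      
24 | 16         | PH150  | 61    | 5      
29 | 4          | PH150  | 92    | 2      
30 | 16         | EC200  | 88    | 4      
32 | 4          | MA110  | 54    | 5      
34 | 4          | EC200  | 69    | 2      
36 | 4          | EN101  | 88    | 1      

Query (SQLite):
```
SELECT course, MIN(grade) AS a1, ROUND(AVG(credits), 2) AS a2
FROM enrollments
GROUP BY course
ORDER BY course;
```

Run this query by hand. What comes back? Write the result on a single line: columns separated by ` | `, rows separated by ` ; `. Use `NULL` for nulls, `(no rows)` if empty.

EC200 | 69 | 3 ; EN101 | 51 | 2 ; MA110 | 54 | 3 ; PH150 | 61 | 2.83

Group enrollments by course.
Per group compute: MIN(grade), ROUND(AVG(credits), 2).
  EC200: ids {5, 30, 34} → MIN(grade)=69, ROUND(AVG(credits), 2)=3
  EN101: ids {7, 36} → MIN(grade)=51, ROUND(AVG(credits), 2)=2
  MA110: ids {1, 32} → MIN(grade)=54, ROUND(AVG(credits), 2)=3
  PH150: ids {6, 9, 12, 13, 24, 29} → MIN(grade)=61, ROUND(AVG(credits), 2)=2.83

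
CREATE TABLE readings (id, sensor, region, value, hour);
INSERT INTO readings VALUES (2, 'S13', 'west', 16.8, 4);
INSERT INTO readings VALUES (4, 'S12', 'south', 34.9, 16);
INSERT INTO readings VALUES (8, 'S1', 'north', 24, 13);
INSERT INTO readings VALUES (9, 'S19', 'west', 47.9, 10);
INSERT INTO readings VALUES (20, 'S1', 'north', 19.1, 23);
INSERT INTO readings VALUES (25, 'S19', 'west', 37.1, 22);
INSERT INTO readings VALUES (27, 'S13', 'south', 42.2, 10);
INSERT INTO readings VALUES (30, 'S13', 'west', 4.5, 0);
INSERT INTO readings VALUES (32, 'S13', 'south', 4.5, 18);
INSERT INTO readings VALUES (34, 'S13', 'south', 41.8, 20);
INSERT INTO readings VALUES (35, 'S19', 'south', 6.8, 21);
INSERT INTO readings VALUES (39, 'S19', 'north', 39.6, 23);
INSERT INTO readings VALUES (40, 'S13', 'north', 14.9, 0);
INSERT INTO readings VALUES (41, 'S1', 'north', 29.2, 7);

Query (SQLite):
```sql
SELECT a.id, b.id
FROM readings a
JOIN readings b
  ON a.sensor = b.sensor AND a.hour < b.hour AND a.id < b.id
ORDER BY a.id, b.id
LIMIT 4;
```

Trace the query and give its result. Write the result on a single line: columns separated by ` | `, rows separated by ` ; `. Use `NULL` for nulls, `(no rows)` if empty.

2 | 27 ; 2 | 32 ; 2 | 34 ; 8 | 20

Pairs (a,b) with same sensor, a.hour < b.hour, a.id < b.id.
sensor groups: S1:{8,20,41} S12:{4} S13:{2,27,30,32,34,40} S19:{9,25,35,39}
Ordered by (a.id, b.id); first 4.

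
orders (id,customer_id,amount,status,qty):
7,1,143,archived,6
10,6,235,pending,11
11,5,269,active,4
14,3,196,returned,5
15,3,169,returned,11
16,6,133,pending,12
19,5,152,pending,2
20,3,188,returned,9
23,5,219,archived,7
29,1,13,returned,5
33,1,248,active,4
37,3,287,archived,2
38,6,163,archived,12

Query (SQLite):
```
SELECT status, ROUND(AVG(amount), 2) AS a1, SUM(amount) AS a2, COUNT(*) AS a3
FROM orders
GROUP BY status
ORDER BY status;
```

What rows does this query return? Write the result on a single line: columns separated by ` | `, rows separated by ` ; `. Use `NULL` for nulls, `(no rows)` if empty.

active | 258.5 | 517 | 2 ; archived | 203 | 812 | 4 ; pending | 173.33 | 520 | 3 ; returned | 141.5 | 566 | 4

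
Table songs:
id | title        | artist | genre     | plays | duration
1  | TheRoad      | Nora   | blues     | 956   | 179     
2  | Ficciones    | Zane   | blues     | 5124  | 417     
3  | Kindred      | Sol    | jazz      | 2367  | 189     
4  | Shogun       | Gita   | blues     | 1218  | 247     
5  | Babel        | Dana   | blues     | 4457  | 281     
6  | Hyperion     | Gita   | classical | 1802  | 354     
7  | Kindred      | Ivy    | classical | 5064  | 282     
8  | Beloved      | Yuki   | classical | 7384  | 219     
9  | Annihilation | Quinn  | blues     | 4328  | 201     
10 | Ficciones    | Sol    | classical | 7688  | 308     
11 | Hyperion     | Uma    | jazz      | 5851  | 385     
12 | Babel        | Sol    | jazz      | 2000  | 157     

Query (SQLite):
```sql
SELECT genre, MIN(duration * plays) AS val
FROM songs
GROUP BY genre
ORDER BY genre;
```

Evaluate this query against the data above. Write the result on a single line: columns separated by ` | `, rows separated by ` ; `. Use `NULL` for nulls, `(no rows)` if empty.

blues | 171124 ; classical | 637908 ; jazz | 314000

For each row compute duration * plays.
Group by genre; take MIN of the expression per group.
  blues: ids {1, 2, 4, 5, 9} → MIN(duration * plays)=171124
  classical: ids {6, 7, 8, 10} → MIN(duration * plays)=637908
  jazz: ids {3, 11, 12} → MIN(duration * plays)=314000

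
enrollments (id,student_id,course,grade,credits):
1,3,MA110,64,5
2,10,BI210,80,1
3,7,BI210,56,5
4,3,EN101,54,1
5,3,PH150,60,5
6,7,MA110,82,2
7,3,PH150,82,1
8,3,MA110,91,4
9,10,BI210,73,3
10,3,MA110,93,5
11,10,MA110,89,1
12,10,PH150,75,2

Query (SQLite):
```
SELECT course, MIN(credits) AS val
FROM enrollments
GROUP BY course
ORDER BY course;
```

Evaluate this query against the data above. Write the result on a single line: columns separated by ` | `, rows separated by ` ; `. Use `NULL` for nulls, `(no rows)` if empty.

Partition enrollments by course; compute MIN(credits) within each group.
  BI210: ids {2, 3, 9} → MIN(credits)=1
  EN101: ids {4} → MIN(credits)=1
  MA110: ids {1, 6, 8, 10, 11} → MIN(credits)=1
  PH150: ids {5, 7, 12} → MIN(credits)=1

BI210 | 1 ; EN101 | 1 ; MA110 | 1 ; PH150 | 1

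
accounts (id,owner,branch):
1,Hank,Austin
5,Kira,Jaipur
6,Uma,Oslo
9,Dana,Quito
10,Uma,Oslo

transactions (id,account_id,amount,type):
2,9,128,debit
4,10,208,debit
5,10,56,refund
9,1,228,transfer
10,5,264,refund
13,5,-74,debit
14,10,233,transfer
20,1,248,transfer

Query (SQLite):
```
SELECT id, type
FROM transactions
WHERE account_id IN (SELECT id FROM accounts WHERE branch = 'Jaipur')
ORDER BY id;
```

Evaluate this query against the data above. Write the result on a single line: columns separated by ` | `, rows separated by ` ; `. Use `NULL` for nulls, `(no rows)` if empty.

Inner query: accounts.id where branch = 'Jaipur'.
Outer: keep transactions rows whose account_id is in that set.
Inner query → {5}

10 | refund ; 13 | debit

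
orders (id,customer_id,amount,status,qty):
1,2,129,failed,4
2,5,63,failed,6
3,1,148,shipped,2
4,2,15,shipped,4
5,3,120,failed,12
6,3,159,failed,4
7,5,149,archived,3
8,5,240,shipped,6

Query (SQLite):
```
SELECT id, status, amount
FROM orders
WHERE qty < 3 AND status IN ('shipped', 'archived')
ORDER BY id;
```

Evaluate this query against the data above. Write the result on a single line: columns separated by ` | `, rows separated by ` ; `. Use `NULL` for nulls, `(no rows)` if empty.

3 | shipped | 148

qty < 3: ids {3}
status IN ('shipped', 'archived'): ids {3, 4, 7, 8}
Combine with AND.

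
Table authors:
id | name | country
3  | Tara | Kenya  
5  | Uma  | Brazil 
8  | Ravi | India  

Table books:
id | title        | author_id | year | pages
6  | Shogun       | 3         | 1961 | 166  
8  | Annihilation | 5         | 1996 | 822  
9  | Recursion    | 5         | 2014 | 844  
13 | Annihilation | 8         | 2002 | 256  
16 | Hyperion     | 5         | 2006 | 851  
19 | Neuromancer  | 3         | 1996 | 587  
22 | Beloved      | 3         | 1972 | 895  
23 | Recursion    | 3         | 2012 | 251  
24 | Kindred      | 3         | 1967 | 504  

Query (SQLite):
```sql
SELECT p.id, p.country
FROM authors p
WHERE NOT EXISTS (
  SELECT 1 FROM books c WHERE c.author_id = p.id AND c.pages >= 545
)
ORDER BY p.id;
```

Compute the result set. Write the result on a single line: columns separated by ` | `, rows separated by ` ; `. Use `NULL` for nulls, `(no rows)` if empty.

For each authors row, check whether any books with matching author_id has pages >= 545.
Keep rows where that is false.

8 | India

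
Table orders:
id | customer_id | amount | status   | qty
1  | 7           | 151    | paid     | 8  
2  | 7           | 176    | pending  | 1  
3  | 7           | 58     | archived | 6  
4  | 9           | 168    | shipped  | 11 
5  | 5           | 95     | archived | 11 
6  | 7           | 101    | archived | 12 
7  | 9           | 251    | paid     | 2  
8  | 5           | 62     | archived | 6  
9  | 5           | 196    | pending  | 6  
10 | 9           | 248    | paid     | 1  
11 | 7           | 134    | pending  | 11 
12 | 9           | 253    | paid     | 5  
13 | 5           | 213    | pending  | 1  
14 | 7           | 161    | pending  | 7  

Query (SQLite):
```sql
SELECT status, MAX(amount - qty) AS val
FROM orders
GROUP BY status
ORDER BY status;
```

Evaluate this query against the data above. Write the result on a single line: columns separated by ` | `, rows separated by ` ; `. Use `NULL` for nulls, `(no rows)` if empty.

archived | 89 ; paid | 249 ; pending | 212 ; shipped | 157

For each row compute amount - qty.
Group by status; take MAX of the expression per group.
  archived: ids {3, 5, 6, 8} → MAX(amount - qty)=89
  paid: ids {1, 7, 10, 12} → MAX(amount - qty)=249
  pending: ids {2, 9, 11, 13, 14} → MAX(amount - qty)=212
  shipped: ids {4} → MAX(amount - qty)=157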